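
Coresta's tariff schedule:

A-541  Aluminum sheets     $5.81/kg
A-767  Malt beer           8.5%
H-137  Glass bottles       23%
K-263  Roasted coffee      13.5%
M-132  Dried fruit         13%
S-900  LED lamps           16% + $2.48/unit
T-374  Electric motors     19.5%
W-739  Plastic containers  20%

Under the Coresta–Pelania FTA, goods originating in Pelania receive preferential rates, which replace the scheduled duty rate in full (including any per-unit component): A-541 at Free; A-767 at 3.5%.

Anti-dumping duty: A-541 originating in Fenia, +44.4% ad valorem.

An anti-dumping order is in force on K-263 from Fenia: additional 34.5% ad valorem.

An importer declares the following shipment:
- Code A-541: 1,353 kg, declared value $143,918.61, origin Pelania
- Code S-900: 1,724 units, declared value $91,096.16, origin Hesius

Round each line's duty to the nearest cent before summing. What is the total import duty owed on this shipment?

Line 1 (A-541, Pelania, 1,353 kg, $143,918.61):
Base rate for A-541 is $5.81/kg.
Origin Pelania qualifies under the Coresta–Pelania agreement and A-541 is covered: preferential rate Free applies instead.
The additional-duty order on A-541 targets Fenia, not Pelania; it does not apply.
Duty = $143,918.61 × 0% = $0.00.
Line 2 (S-900, Hesius, 1,724 units, $91,096.16):
Base rate for S-900 is 16% + $2.48/unit.
Duty = $91,096.16 × 16% + 1,724 × $2.48 = $18,850.91.
Total = $0.00 + $18,850.91 = $18,850.91.

$18,850.91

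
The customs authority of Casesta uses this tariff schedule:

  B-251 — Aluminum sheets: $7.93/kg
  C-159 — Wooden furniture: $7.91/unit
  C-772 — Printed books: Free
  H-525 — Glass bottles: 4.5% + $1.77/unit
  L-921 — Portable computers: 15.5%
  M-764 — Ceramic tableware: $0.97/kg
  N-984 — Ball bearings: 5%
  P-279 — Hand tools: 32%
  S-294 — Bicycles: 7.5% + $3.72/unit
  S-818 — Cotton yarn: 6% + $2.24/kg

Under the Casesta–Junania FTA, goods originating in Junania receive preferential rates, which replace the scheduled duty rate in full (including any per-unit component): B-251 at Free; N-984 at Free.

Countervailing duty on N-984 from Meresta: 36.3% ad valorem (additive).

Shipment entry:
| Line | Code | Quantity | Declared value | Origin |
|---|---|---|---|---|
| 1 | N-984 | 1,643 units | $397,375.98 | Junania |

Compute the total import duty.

$0.00

Line 1 (N-984, Junania, 1,643 units, $397,375.98):
Base rate for N-984 is 5%.
Origin Junania qualifies under the Casesta–Junania agreement and N-984 is covered: preferential rate Free applies instead.
The additional-duty order on N-984 targets Meresta, not Junania; it does not apply.
Duty = $397,375.98 × 0% = $0.00.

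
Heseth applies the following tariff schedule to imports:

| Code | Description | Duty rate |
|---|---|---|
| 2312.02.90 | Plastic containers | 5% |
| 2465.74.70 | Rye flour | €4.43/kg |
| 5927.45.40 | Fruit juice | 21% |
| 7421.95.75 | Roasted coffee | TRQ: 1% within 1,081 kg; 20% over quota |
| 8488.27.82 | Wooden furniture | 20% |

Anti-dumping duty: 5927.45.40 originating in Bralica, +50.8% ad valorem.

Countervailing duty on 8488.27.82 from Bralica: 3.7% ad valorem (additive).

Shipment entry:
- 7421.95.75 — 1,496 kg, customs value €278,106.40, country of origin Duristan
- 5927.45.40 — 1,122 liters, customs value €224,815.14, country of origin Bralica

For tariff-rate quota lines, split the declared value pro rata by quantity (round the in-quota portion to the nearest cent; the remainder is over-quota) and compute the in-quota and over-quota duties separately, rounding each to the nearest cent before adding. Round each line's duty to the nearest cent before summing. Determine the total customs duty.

€178,856.55

Line 1 (7421.95.75, Duristan, 1,496 kg, €278,106.40):
Code 7421.95.75 is under a tariff-rate quota (threshold 1,081 kg). In-quota: 1,081 kg at 1%; over-quota: 415 kg at 20%.
Pro-rata value split: in-quota = €278,106.40 × 1,081/1,496 = €200,957.90; over-quota = €278,106.40 − €200,957.90 = €77,148.50.
In-quota duty = €200,957.90 × 1% = €2,009.58. Over-quota duty = €77,148.50 × 20% = €15,429.70.
Line duty = €2,009.58 + €15,429.70 = €17,439.28.
Line 2 (5927.45.40, Bralica, 1,122 liters, €224,815.14):
Base rate for 5927.45.40 is 21%.
Additional duty on 5927.45.40 from Bralica: +50.8%. Applied ad valorem rate: 21% + 50.8% = 71.8%.
Duty = €224,815.14 × 71.8% = €161,417.27.
Total = €17,439.28 + €161,417.27 = €178,856.55.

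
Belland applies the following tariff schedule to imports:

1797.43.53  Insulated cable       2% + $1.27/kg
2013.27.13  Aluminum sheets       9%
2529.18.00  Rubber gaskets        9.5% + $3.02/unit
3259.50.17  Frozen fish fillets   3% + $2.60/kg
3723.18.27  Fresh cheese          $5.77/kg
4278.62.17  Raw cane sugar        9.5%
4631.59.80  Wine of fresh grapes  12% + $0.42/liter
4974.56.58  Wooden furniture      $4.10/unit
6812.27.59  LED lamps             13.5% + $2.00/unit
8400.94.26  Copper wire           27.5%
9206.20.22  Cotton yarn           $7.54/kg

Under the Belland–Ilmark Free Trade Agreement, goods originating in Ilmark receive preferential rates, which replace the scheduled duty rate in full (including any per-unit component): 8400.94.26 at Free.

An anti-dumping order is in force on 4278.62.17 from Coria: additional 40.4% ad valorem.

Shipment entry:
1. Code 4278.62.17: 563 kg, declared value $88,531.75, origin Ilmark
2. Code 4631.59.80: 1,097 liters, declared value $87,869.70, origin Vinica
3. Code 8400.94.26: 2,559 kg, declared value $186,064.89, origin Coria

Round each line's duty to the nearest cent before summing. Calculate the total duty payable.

Line 1 (4278.62.17, Ilmark, 563 kg, $88,531.75):
Base rate for 4278.62.17 is 9.5%.
Origin Ilmark is the FTA partner but 4278.62.17 is not on the preference list; base rate stands.
The additional-duty order on 4278.62.17 targets Coria, not Ilmark; it does not apply.
Duty = $88,531.75 × 9.5% = $8,410.52.
Line 2 (4631.59.80, Vinica, 1,097 liters, $87,869.70):
Base rate for 4631.59.80 is 12% + $0.42/liter.
Duty = $87,869.70 × 12% + 1,097 × $0.42 = $11,005.10.
Line 3 (8400.94.26, Coria, 2,559 kg, $186,064.89):
Base rate for 8400.94.26 is 27.5%.
8400.94.26 has an FTA preferential rate, but origin Coria is not Ilmark; base rate stands.
Duty = $186,064.89 × 27.5% = $51,167.84.
Total = $8,410.52 + $11,005.10 + $51,167.84 = $70,583.46.

$70,583.46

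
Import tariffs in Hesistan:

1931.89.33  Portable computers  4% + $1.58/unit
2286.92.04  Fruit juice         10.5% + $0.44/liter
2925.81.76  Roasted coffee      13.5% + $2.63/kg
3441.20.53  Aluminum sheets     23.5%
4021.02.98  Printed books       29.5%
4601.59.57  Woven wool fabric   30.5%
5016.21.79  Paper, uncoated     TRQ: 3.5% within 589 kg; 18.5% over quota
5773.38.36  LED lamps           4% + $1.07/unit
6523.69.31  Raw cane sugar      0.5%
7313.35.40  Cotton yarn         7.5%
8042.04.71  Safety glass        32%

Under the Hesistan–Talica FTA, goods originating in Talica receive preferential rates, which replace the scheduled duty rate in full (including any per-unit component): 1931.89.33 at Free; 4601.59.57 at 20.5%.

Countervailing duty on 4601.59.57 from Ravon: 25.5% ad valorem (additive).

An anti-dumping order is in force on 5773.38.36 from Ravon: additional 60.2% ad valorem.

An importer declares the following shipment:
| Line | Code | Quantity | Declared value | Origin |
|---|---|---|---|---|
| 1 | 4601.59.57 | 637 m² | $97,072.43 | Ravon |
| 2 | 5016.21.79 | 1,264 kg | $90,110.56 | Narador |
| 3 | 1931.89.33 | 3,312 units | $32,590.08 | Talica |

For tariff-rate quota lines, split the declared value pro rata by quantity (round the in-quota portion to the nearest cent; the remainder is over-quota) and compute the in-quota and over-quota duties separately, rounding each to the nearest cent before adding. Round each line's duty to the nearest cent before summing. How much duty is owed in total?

$64,732.54

Line 1 (4601.59.57, Ravon, 637 m², $97,072.43):
Base rate for 4601.59.57 is 30.5%.
4601.59.57 has an FTA preferential rate, but origin Ravon is not Talica; base rate stands.
Additional duty on 4601.59.57 from Ravon: +25.5%. Applied ad valorem rate: 30.5% + 25.5% = 56%.
Duty = $97,072.43 × 56% = $54,360.56.
Line 2 (5016.21.79, Narador, 1,264 kg, $90,110.56):
Code 5016.21.79 is under a tariff-rate quota (threshold 589 kg). In-quota: 589 kg at 3.5%; over-quota: 675 kg at 18.5%.
Pro-rata value split: in-quota = $90,110.56 × 589/1,264 = $41,989.81; over-quota = $90,110.56 − $41,989.81 = $48,120.75.
In-quota duty = $41,989.81 × 3.5% = $1,469.64. Over-quota duty = $48,120.75 × 18.5% = $8,902.34.
Line duty = $1,469.64 + $8,902.34 = $10,371.98.
Line 3 (1931.89.33, Talica, 3,312 units, $32,590.08):
Base rate for 1931.89.33 is 4% + $1.58/unit.
Origin Talica qualifies under the Hesistan–Talica agreement and 1931.89.33 is covered: preferential rate Free applies instead.
Duty = $32,590.08 × 0% = $0.00.
Total = $54,360.56 + $10,371.98 + $0.00 = $64,732.54.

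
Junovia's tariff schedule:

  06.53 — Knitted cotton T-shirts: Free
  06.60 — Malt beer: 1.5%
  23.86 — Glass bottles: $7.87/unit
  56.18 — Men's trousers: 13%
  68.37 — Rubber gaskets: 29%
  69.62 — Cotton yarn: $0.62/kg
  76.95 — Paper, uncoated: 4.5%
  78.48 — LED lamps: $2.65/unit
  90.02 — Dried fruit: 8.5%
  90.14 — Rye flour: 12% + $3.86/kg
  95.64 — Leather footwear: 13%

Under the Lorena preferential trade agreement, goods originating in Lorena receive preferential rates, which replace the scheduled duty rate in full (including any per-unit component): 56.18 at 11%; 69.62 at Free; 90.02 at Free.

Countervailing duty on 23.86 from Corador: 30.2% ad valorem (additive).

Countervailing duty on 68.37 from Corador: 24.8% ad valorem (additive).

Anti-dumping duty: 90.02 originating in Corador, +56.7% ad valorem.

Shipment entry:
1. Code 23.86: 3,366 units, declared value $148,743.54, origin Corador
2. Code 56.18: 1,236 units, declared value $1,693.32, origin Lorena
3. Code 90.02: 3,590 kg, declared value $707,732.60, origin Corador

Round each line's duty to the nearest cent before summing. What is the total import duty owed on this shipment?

$533,038.90

Line 1 (23.86, Corador, 3,366 units, $148,743.54):
Base rate for 23.86 is $7.87/unit.
Additional duty on 23.86 from Corador: +30.2% ad valorem. Applied ad valorem rate = 30.2%.
Duty = $148,743.54 × 30.2% + 3,366 × $7.87 = $71,410.97.
Line 2 (56.18, Lorena, 1,236 units, $1,693.32):
Base rate for 56.18 is 13%.
Origin Lorena qualifies under the Junovia–Lorena agreement and 56.18 is covered: preferential rate 11% applies instead.
Duty = $1,693.32 × 11% = $186.27.
Line 3 (90.02, Corador, 3,590 kg, $707,732.60):
Base rate for 90.02 is 8.5%.
90.02 has an FTA preferential rate, but origin Corador is not Lorena; base rate stands.
Additional duty on 90.02 from Corador: +56.7%. Applied ad valorem rate: 8.5% + 56.7% = 65.2%.
Duty = $707,732.60 × 65.2% = $461,441.66.
Total = $71,410.97 + $186.27 + $461,441.66 = $533,038.90.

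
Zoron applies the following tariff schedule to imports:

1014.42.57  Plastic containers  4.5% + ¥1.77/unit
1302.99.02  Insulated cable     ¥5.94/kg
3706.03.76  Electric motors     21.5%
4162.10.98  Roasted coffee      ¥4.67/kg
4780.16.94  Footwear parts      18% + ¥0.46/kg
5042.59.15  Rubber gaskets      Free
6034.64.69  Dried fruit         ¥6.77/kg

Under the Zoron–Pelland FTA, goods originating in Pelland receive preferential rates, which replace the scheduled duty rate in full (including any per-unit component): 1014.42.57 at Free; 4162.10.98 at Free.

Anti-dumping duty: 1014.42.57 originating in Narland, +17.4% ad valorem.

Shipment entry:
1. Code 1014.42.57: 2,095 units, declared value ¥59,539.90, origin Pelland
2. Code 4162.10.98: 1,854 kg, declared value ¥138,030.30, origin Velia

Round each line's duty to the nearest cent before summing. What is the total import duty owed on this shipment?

¥8,658.18

Line 1 (1014.42.57, Pelland, 2,095 units, ¥59,539.90):
Base rate for 1014.42.57 is 4.5% + ¥1.77/unit.
Origin Pelland qualifies under the Zoron–Pelland agreement and 1014.42.57 is covered: preferential rate Free applies instead.
The additional-duty order on 1014.42.57 targets Narland, not Pelland; it does not apply.
Duty = ¥59,539.90 × 0% = ¥0.00.
Line 2 (4162.10.98, Velia, 1,854 kg, ¥138,030.30):
Base rate for 4162.10.98 is ¥4.67/kg.
4162.10.98 has an FTA preferential rate, but origin Velia is not Pelland; base rate stands.
Duty = 1,854 × ¥4.67 = ¥8,658.18.
Total = ¥0.00 + ¥8,658.18 = ¥8,658.18.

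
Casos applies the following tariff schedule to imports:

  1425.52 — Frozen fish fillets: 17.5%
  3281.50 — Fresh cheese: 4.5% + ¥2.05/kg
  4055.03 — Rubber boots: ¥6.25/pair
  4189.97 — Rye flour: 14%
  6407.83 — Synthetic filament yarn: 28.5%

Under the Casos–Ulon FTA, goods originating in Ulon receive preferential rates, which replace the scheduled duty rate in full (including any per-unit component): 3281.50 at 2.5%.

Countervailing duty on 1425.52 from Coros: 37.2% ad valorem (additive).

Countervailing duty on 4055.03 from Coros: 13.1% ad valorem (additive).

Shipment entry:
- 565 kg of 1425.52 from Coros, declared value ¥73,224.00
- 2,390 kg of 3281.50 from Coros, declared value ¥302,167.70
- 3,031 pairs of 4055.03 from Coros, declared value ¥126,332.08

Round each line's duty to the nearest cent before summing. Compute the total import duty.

¥94,043.83

Line 1 (1425.52, Coros, 565 kg, ¥73,224.00):
Base rate for 1425.52 is 17.5%.
Additional duty on 1425.52 from Coros: +37.2%. Applied ad valorem rate: 17.5% + 37.2% = 54.7%.
Duty = ¥73,224.00 × 54.7% = ¥40,053.53.
Line 2 (3281.50, Coros, 2,390 kg, ¥302,167.70):
Base rate for 3281.50 is 4.5% + ¥2.05/kg.
3281.50 has an FTA preferential rate, but origin Coros is not Ulon; base rate stands.
Duty = ¥302,167.70 × 4.5% + 2,390 × ¥2.05 = ¥18,497.05.
Line 3 (4055.03, Coros, 3,031 pairs, ¥126,332.08):
Base rate for 4055.03 is ¥6.25/pair.
Additional duty on 4055.03 from Coros: +13.1% ad valorem. Applied ad valorem rate = 13.1%.
Duty = ¥126,332.08 × 13.1% + 3,031 × ¥6.25 = ¥35,493.25.
Total = ¥40,053.53 + ¥18,497.05 + ¥35,493.25 = ¥94,043.83.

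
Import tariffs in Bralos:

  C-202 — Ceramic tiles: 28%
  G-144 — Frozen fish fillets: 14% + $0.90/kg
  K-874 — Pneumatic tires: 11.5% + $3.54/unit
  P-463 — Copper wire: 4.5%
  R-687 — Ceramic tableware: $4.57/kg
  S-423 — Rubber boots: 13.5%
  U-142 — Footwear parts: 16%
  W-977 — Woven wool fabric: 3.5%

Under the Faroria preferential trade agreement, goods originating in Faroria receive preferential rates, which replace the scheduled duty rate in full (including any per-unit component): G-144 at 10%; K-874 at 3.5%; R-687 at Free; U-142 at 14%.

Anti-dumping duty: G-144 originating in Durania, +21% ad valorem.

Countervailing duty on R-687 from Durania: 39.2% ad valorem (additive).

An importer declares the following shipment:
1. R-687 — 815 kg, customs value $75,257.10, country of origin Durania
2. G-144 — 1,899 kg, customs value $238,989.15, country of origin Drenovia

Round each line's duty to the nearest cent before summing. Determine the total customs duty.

Line 1 (R-687, Durania, 815 kg, $75,257.10):
Base rate for R-687 is $4.57/kg.
R-687 has an FTA preferential rate, but origin Durania is not Faroria; base rate stands.
Additional duty on R-687 from Durania: +39.2% ad valorem. Applied ad valorem rate = 39.2%.
Duty = $75,257.10 × 39.2% + 815 × $4.57 = $33,225.33.
Line 2 (G-144, Drenovia, 1,899 kg, $238,989.15):
Base rate for G-144 is 14% + $0.90/kg.
G-144 has an FTA preferential rate, but origin Drenovia is not Faroria; base rate stands.
The additional-duty order on G-144 targets Durania, not Drenovia; it does not apply.
Duty = $238,989.15 × 14% + 1,899 × $0.90 = $35,167.58.
Total = $33,225.33 + $35,167.58 = $68,392.91.

$68,392.91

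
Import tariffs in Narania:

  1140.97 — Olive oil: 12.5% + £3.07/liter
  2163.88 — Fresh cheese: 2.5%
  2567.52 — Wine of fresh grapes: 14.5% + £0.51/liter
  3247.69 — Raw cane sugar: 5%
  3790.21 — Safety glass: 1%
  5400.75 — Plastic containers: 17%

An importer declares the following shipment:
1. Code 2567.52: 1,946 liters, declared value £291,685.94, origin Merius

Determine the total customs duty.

£43,286.92

Line 1 (2567.52, Merius, 1,946 liters, £291,685.94):
Base rate for 2567.52 is 14.5% + £0.51/liter.
Duty = £291,685.94 × 14.5% + 1,946 × £0.51 = £43,286.92.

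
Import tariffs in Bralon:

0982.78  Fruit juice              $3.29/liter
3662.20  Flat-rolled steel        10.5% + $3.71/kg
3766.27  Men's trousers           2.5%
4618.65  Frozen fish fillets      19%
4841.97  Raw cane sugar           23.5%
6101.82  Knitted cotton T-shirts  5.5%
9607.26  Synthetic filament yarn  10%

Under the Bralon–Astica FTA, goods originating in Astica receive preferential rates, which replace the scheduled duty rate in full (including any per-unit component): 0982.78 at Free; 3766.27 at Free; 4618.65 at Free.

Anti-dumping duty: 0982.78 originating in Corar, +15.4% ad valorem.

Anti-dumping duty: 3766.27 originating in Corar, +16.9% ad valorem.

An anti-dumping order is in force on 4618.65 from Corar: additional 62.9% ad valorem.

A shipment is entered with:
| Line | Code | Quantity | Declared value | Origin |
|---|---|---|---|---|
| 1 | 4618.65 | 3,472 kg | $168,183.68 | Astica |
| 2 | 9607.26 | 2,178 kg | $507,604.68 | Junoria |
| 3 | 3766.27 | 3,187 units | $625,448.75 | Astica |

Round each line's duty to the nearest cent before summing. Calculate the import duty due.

Line 1 (4618.65, Astica, 3,472 kg, $168,183.68):
Base rate for 4618.65 is 19%.
Origin Astica qualifies under the Bralon–Astica agreement and 4618.65 is covered: preferential rate Free applies instead.
The additional-duty order on 4618.65 targets Corar, not Astica; it does not apply.
Duty = $168,183.68 × 0% = $0.00.
Line 2 (9607.26, Junoria, 2,178 kg, $507,604.68):
Base rate for 9607.26 is 10%.
Duty = $507,604.68 × 10% = $50,760.47.
Line 3 (3766.27, Astica, 3,187 units, $625,448.75):
Base rate for 3766.27 is 2.5%.
Origin Astica qualifies under the Bralon–Astica agreement and 3766.27 is covered: preferential rate Free applies instead.
The additional-duty order on 3766.27 targets Corar, not Astica; it does not apply.
Duty = $625,448.75 × 0% = $0.00.
Total = $0.00 + $50,760.47 + $0.00 = $50,760.47.

$50,760.47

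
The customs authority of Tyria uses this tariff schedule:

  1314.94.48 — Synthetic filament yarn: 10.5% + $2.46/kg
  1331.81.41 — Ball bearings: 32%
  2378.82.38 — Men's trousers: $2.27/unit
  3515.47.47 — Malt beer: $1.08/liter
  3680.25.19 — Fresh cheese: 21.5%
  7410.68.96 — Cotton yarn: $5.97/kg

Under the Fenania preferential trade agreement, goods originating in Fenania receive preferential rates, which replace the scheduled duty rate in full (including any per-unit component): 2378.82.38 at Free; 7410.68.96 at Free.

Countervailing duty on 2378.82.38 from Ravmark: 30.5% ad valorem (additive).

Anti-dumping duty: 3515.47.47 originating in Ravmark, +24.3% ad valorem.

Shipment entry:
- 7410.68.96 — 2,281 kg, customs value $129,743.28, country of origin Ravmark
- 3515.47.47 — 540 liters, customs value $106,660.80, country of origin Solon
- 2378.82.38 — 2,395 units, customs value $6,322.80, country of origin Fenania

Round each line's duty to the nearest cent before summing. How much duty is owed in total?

Line 1 (7410.68.96, Ravmark, 2,281 kg, $129,743.28):
Base rate for 7410.68.96 is $5.97/kg.
7410.68.96 has an FTA preferential rate, but origin Ravmark is not Fenania; base rate stands.
Duty = 2,281 × $5.97 = $13,617.57.
Line 2 (3515.47.47, Solon, 540 liters, $106,660.80):
Base rate for 3515.47.47 is $1.08/liter.
The additional-duty order on 3515.47.47 targets Ravmark, not Solon; it does not apply.
Duty = 540 × $1.08 = $583.20.
Line 3 (2378.82.38, Fenania, 2,395 units, $6,322.80):
Base rate for 2378.82.38 is $2.27/unit.
Origin Fenania qualifies under the Tyria–Fenania agreement and 2378.82.38 is covered: preferential rate Free applies instead.
The additional-duty order on 2378.82.38 targets Ravmark, not Fenania; it does not apply.
Duty = $6,322.80 × 0% = $0.00.
Total = $13,617.57 + $583.20 + $0.00 = $14,200.77.

$14,200.77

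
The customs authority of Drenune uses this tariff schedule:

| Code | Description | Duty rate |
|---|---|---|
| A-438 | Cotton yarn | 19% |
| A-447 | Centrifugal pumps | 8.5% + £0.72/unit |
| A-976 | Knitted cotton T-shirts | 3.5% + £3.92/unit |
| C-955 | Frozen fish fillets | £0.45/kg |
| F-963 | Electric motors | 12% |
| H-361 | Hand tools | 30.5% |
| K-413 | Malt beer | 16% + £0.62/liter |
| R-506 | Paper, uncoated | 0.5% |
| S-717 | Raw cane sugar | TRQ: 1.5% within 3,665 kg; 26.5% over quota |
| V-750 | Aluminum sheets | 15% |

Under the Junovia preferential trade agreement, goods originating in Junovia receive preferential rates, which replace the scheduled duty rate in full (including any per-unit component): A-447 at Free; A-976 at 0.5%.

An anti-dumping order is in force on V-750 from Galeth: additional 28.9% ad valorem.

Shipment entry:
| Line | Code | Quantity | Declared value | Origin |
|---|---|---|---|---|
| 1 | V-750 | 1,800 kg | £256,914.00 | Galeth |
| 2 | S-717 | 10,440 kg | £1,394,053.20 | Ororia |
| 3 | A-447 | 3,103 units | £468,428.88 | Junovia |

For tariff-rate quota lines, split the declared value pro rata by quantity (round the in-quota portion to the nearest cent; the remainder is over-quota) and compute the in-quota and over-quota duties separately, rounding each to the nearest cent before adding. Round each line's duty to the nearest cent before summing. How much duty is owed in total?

Line 1 (V-750, Galeth, 1,800 kg, £256,914.00):
Base rate for V-750 is 15%.
Additional duty on V-750 from Galeth: +28.9%. Applied ad valorem rate: 15% + 28.9% = 43.9%.
Duty = £256,914.00 × 43.9% = £112,785.25.
Line 2 (S-717, Ororia, 10,440 kg, £1,394,053.20):
Code S-717 is under a tariff-rate quota (threshold 3,665 kg). In-quota: 3,665 kg at 1.5%; over-quota: 6,775 kg at 26.5%.
Pro-rata value split: in-quota = £1,394,053.20 × 3,665/10,440 = £489,387.45; over-quota = £1,394,053.20 − £489,387.45 = £904,665.75.
In-quota duty = £489,387.45 × 1.5% = £7,340.81. Over-quota duty = £904,665.75 × 26.5% = £239,736.42.
Line duty = £7,340.81 + £239,736.42 = £247,077.23.
Line 3 (A-447, Junovia, 3,103 units, £468,428.88):
Base rate for A-447 is 8.5% + £0.72/unit.
Origin Junovia qualifies under the Drenune–Junovia agreement and A-447 is covered: preferential rate Free applies instead.
Duty = £468,428.88 × 0% = £0.00.
Total = £112,785.25 + £247,077.23 + £0.00 = £359,862.48.

£359,862.48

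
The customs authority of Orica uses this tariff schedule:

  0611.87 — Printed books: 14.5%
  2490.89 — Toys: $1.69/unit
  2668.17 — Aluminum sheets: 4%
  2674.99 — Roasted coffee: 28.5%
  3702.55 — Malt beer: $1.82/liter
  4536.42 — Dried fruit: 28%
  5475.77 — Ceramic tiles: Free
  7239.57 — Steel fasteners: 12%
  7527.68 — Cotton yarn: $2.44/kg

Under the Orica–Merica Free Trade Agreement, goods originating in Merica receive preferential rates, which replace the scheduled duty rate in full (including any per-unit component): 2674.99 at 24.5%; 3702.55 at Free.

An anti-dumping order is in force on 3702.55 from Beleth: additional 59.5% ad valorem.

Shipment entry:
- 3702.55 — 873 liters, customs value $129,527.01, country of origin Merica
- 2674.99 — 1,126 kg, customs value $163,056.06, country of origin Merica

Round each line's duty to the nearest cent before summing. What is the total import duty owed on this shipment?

$39,948.73

Line 1 (3702.55, Merica, 873 liters, $129,527.01):
Base rate for 3702.55 is $1.82/liter.
Origin Merica qualifies under the Orica–Merica agreement and 3702.55 is covered: preferential rate Free applies instead.
The additional-duty order on 3702.55 targets Beleth, not Merica; it does not apply.
Duty = $129,527.01 × 0% = $0.00.
Line 2 (2674.99, Merica, 1,126 kg, $163,056.06):
Base rate for 2674.99 is 28.5%.
Origin Merica qualifies under the Orica–Merica agreement and 2674.99 is covered: preferential rate 24.5% applies instead.
Duty = $163,056.06 × 24.5% = $39,948.73.
Total = $0.00 + $39,948.73 = $39,948.73.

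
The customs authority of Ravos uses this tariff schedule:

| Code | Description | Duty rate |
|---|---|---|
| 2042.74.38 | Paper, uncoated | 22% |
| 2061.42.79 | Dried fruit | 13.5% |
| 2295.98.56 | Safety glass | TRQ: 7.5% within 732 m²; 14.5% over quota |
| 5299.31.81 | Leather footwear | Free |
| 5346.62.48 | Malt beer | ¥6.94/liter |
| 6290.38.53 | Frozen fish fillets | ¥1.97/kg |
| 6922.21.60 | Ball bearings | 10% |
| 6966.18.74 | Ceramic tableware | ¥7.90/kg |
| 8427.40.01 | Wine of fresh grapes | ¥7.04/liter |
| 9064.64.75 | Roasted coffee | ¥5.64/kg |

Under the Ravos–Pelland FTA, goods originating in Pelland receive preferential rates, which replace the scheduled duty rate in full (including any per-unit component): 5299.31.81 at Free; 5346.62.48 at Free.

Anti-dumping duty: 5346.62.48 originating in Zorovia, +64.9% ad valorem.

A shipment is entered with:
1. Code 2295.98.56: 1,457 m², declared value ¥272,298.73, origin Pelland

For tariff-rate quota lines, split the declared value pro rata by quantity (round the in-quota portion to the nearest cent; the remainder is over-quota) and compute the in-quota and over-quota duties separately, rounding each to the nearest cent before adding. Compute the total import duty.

¥29,907.07

Line 1 (2295.98.56, Pelland, 1,457 m², ¥272,298.73):
Code 2295.98.56 is under a tariff-rate quota (threshold 732 m²). In-quota: 732 m² at 7.5%; over-quota: 725 m² at 14.5%.
Pro-rata value split: in-quota = ¥272,298.73 × 732/1,457 = ¥136,803.48; over-quota = ¥272,298.73 − ¥136,803.48 = ¥135,495.25.
In-quota duty = ¥136,803.48 × 7.5% = ¥10,260.26. Over-quota duty = ¥135,495.25 × 14.5% = ¥19,646.81.
Line duty = ¥10,260.26 + ¥19,646.81 = ¥29,907.07.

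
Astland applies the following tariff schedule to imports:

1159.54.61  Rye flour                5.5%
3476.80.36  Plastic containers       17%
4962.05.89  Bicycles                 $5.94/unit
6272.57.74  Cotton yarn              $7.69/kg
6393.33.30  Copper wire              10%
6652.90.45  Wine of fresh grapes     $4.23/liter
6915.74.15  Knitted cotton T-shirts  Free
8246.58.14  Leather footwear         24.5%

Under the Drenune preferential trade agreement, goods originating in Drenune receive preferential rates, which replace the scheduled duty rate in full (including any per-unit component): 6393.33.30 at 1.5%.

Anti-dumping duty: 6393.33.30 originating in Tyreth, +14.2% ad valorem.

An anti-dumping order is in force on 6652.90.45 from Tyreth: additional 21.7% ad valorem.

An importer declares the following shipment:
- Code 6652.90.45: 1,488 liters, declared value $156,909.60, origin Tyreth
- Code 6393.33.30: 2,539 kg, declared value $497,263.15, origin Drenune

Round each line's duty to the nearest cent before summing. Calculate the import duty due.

$47,802.57

Line 1 (6652.90.45, Tyreth, 1,488 liters, $156,909.60):
Base rate for 6652.90.45 is $4.23/liter.
Additional duty on 6652.90.45 from Tyreth: +21.7% ad valorem. Applied ad valorem rate = 21.7%.
Duty = $156,909.60 × 21.7% + 1,488 × $4.23 = $40,343.62.
Line 2 (6393.33.30, Drenune, 2,539 kg, $497,263.15):
Base rate for 6393.33.30 is 10%.
Origin Drenune qualifies under the Astland–Drenune agreement and 6393.33.30 is covered: preferential rate 1.5% applies instead.
The additional-duty order on 6393.33.30 targets Tyreth, not Drenune; it does not apply.
Duty = $497,263.15 × 1.5% = $7,458.95.
Total = $40,343.62 + $7,458.95 = $47,802.57.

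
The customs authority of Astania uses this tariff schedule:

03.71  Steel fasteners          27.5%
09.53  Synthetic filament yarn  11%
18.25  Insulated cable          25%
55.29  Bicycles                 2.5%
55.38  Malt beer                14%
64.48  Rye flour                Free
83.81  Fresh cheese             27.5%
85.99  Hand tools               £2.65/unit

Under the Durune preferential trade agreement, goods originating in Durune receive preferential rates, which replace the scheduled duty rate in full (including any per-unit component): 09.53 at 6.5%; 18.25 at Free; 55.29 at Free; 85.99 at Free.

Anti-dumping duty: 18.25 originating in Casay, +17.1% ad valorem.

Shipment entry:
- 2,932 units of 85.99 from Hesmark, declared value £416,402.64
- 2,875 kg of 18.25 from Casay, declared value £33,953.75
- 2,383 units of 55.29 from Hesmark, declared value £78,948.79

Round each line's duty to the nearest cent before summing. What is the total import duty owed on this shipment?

Line 1 (85.99, Hesmark, 2,932 units, £416,402.64):
Base rate for 85.99 is £2.65/unit.
85.99 has an FTA preferential rate, but origin Hesmark is not Durune; base rate stands.
Duty = 2,932 × £2.65 = £7,769.80.
Line 2 (18.25, Casay, 2,875 kg, £33,953.75):
Base rate for 18.25 is 25%.
18.25 has an FTA preferential rate, but origin Casay is not Durune; base rate stands.
Additional duty on 18.25 from Casay: +17.1%. Applied ad valorem rate: 25% + 17.1% = 42.1%.
Duty = £33,953.75 × 42.1% = £14,294.53.
Line 3 (55.29, Hesmark, 2,383 units, £78,948.79):
Base rate for 55.29 is 2.5%.
55.29 has an FTA preferential rate, but origin Hesmark is not Durune; base rate stands.
Duty = £78,948.79 × 2.5% = £1,973.72.
Total = £7,769.80 + £14,294.53 + £1,973.72 = £24,038.05.

£24,038.05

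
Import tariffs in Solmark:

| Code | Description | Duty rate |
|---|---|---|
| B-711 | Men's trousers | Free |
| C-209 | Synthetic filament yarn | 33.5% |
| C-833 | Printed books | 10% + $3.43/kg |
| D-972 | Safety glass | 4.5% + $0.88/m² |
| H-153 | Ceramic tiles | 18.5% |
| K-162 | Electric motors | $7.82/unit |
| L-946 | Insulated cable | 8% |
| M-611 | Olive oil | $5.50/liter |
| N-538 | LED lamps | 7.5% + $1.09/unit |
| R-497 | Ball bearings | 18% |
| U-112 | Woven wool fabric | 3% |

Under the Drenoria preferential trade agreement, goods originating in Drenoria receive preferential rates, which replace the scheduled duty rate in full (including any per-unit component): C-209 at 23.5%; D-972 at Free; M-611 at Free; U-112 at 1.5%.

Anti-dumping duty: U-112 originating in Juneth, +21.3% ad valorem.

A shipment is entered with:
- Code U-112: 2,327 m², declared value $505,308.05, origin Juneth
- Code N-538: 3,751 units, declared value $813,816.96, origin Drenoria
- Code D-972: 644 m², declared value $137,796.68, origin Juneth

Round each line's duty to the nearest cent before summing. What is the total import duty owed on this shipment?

$194,682.29

Line 1 (U-112, Juneth, 2,327 m², $505,308.05):
Base rate for U-112 is 3%.
U-112 has an FTA preferential rate, but origin Juneth is not Drenoria; base rate stands.
Additional duty on U-112 from Juneth: +21.3%. Applied ad valorem rate: 3% + 21.3% = 24.3%.
Duty = $505,308.05 × 24.3% = $122,789.86.
Line 2 (N-538, Drenoria, 3,751 units, $813,816.96):
Base rate for N-538 is 7.5% + $1.09/unit.
Origin Drenoria is the FTA partner but N-538 is not on the preference list; base rate stands.
Duty = $813,816.96 × 7.5% + 3,751 × $1.09 = $65,124.86.
Line 3 (D-972, Juneth, 644 m², $137,796.68):
Base rate for D-972 is 4.5% + $0.88/m².
D-972 has an FTA preferential rate, but origin Juneth is not Drenoria; base rate stands.
Duty = $137,796.68 × 4.5% + 644 × $0.88 = $6,767.57.
Total = $122,789.86 + $65,124.86 + $6,767.57 = $194,682.29.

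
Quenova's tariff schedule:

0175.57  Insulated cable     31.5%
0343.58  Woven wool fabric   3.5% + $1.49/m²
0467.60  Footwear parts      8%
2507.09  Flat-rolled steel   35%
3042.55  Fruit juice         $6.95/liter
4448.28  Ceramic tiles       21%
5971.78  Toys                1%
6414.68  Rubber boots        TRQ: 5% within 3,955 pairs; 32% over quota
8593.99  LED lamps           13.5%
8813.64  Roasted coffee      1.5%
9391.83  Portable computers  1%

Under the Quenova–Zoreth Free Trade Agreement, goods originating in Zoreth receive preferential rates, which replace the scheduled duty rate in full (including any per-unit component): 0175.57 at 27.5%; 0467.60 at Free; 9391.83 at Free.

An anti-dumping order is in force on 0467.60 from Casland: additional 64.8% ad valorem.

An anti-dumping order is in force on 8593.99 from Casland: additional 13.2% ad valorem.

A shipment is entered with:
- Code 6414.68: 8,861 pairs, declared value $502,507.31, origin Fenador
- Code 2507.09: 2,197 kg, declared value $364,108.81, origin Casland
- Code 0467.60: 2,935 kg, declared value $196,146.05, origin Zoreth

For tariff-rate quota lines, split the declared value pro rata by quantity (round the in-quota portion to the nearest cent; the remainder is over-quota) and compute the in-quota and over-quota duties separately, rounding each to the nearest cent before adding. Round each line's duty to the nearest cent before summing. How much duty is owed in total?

Line 1 (6414.68, Fenador, 8,861 pairs, $502,507.31):
Code 6414.68 is under a tariff-rate quota (threshold 3,955 pairs). In-quota: 3,955 pairs at 5%; over-quota: 4,906 pairs at 32%.
Pro-rata value split: in-quota = $502,507.31 × 3,955/8,861 = $224,288.05; over-quota = $502,507.31 − $224,288.05 = $278,219.26.
In-quota duty = $224,288.05 × 5% = $11,214.40. Over-quota duty = $278,219.26 × 32% = $89,030.16.
Line duty = $11,214.40 + $89,030.16 = $100,244.56.
Line 2 (2507.09, Casland, 2,197 kg, $364,108.81):
Base rate for 2507.09 is 35%.
Duty = $364,108.81 × 35% = $127,438.08.
Line 3 (0467.60, Zoreth, 2,935 kg, $196,146.05):
Base rate for 0467.60 is 8%.
Origin Zoreth qualifies under the Quenova–Zoreth agreement and 0467.60 is covered: preferential rate Free applies instead.
The additional-duty order on 0467.60 targets Casland, not Zoreth; it does not apply.
Duty = $196,146.05 × 0% = $0.00.
Total = $100,244.56 + $127,438.08 + $0.00 = $227,682.64.

$227,682.64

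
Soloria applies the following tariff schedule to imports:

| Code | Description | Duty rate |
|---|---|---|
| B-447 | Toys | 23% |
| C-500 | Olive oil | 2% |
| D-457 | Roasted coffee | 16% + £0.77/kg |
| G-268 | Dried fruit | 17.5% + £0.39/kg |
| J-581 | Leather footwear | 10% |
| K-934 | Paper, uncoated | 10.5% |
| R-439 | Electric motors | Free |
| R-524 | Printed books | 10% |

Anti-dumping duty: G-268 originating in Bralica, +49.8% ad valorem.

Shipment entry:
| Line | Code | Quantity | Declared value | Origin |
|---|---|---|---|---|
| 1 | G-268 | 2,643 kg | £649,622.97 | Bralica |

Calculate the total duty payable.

Line 1 (G-268, Bralica, 2,643 kg, £649,622.97):
Base rate for G-268 is 17.5% + £0.39/kg.
Additional duty on G-268 from Bralica: +49.8%. Applied ad valorem rate: 17.5% + 49.8% = 67.3%.
Duty = £649,622.97 × 67.3% + 2,643 × £0.39 = £438,227.03.

£438,227.03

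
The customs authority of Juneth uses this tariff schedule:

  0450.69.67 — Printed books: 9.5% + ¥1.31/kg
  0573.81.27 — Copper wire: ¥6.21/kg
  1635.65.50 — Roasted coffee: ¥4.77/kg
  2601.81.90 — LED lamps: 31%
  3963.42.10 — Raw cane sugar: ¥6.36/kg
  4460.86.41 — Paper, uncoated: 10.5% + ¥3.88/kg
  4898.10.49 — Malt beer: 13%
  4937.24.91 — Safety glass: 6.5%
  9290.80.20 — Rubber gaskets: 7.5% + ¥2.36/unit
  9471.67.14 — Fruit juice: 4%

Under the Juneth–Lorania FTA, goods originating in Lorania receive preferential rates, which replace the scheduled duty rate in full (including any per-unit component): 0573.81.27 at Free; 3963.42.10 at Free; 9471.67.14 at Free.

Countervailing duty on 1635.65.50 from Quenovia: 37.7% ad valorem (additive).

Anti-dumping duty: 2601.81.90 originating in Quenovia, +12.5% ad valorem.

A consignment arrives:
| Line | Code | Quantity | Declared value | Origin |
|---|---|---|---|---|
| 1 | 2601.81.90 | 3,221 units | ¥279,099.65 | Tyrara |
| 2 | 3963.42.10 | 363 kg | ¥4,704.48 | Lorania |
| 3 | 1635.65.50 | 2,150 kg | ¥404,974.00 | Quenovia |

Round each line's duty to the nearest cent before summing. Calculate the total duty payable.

¥249,451.59

Line 1 (2601.81.90, Tyrara, 3,221 units, ¥279,099.65):
Base rate for 2601.81.90 is 31%.
The additional-duty order on 2601.81.90 targets Quenovia, not Tyrara; it does not apply.
Duty = ¥279,099.65 × 31% = ¥86,520.89.
Line 2 (3963.42.10, Lorania, 363 kg, ¥4,704.48):
Base rate for 3963.42.10 is ¥6.36/kg.
Origin Lorania qualifies under the Juneth–Lorania agreement and 3963.42.10 is covered: preferential rate Free applies instead.
Duty = ¥4,704.48 × 0% = ¥0.00.
Line 3 (1635.65.50, Quenovia, 2,150 kg, ¥404,974.00):
Base rate for 1635.65.50 is ¥4.77/kg.
Additional duty on 1635.65.50 from Quenovia: +37.7% ad valorem. Applied ad valorem rate = 37.7%.
Duty = ¥404,974.00 × 37.7% + 2,150 × ¥4.77 = ¥162,930.70.
Total = ¥86,520.89 + ¥0.00 + ¥162,930.70 = ¥249,451.59.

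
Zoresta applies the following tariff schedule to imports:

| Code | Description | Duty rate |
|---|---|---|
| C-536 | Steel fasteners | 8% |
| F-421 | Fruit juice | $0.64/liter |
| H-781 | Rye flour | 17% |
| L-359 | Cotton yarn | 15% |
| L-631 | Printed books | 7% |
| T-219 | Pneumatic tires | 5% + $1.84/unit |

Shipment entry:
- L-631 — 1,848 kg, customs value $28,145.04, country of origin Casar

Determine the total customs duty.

$1,970.15

Line 1 (L-631, Casar, 1,848 kg, $28,145.04):
Base rate for L-631 is 7%.
Duty = $28,145.04 × 7% = $1,970.15.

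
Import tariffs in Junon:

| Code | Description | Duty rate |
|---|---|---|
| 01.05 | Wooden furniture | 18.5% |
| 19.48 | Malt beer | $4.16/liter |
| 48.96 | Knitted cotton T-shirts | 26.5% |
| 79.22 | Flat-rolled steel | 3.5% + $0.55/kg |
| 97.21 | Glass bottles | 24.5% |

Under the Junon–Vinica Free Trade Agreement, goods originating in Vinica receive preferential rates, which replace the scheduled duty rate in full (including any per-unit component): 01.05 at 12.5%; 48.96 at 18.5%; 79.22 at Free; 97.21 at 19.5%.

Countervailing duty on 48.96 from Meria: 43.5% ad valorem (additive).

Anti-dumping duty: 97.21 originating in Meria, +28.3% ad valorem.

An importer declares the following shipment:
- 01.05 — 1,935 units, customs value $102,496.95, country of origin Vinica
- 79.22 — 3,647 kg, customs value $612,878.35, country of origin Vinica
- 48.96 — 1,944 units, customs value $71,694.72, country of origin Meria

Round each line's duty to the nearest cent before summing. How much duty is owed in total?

Line 1 (01.05, Vinica, 1,935 units, $102,496.95):
Base rate for 01.05 is 18.5%.
Origin Vinica qualifies under the Junon–Vinica agreement and 01.05 is covered: preferential rate 12.5% applies instead.
Duty = $102,496.95 × 12.5% = $12,812.12.
Line 2 (79.22, Vinica, 3,647 kg, $612,878.35):
Base rate for 79.22 is 3.5% + $0.55/kg.
Origin Vinica qualifies under the Junon–Vinica agreement and 79.22 is covered: preferential rate Free applies instead.
Duty = $612,878.35 × 0% = $0.00.
Line 3 (48.96, Meria, 1,944 units, $71,694.72):
Base rate for 48.96 is 26.5%.
48.96 has an FTA preferential rate, but origin Meria is not Vinica; base rate stands.
Additional duty on 48.96 from Meria: +43.5%. Applied ad valorem rate: 26.5% + 43.5% = 70%.
Duty = $71,694.72 × 70% = $50,186.30.
Total = $12,812.12 + $0.00 + $50,186.30 = $62,998.42.

$62,998.42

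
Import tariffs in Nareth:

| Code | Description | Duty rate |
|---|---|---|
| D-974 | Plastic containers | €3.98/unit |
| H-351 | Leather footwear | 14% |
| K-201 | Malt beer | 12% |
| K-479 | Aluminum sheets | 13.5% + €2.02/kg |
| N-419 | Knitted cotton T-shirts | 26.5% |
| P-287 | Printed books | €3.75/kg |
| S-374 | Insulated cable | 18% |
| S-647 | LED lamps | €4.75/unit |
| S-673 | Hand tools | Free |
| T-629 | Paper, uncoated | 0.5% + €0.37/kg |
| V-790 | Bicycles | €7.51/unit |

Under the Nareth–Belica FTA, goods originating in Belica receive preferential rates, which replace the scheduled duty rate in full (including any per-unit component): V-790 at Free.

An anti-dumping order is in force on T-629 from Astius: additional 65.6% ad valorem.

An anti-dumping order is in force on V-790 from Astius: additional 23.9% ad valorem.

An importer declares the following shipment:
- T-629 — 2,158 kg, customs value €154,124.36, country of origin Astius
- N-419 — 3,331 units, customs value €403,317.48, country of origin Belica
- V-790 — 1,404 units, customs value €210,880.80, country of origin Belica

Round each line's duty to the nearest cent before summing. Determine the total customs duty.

Line 1 (T-629, Astius, 2,158 kg, €154,124.36):
Base rate for T-629 is 0.5% + €0.37/kg.
Additional duty on T-629 from Astius: +65.6%. Applied ad valorem rate: 0.5% + 65.6% = 66.1%.
Duty = €154,124.36 × 66.1% + 2,158 × €0.37 = €102,674.66.
Line 2 (N-419, Belica, 3,331 units, €403,317.48):
Base rate for N-419 is 26.5%.
Origin Belica is the FTA partner but N-419 is not on the preference list; base rate stands.
Duty = €403,317.48 × 26.5% = €106,879.13.
Line 3 (V-790, Belica, 1,404 units, €210,880.80):
Base rate for V-790 is €7.51/unit.
Origin Belica qualifies under the Nareth–Belica agreement and V-790 is covered: preferential rate Free applies instead.
The additional-duty order on V-790 targets Astius, not Belica; it does not apply.
Duty = €210,880.80 × 0% = €0.00.
Total = €102,674.66 + €106,879.13 + €0.00 = €209,553.79.

€209,553.79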